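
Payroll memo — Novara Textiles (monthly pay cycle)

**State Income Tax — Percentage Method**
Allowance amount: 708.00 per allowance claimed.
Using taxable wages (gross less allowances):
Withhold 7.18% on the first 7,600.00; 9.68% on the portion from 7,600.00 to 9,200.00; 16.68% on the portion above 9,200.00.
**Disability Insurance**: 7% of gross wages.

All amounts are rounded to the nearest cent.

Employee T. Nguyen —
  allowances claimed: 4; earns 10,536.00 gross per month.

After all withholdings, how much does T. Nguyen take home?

9,242.73

State Income Tax: taxable = 10,536.00 − 4×708.00 = 7,704.00
  545.68 + 9.68% × (7,704.00 − 7,600.00) = 545.68 + 9.68% × 104.00 = 555.75
Disability Insurance: 7% × 10,536.00 = 737.52
Total withheld: 555.75 + 737.52 = 1,293.27
Net pay: 10,536.00 − 1,293.27 = 9,242.73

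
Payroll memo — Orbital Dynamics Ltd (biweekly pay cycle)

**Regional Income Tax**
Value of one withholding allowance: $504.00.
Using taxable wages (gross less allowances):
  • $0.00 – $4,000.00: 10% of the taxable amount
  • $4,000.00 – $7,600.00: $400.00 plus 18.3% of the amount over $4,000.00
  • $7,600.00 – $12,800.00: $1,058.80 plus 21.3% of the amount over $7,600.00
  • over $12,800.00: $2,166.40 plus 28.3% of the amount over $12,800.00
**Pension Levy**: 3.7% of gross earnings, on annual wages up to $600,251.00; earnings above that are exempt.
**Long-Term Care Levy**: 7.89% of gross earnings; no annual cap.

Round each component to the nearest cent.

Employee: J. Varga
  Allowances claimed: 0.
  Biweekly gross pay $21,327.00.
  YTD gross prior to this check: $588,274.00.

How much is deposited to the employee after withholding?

Regional Income Tax: taxable = $21,327.00
  $2,166.40 + 28.3% × ($21,327.00 − $12,800.00) = $2,166.40 + 28.3% × $8,527.00 = $4,579.54
Pension Levy: cap $600,251.00 − YTD $588,274.00 = $11,977.00 subject; 3.7% × $11,977.00 = $443.15
Long-Term Care Levy: 7.89% × $21,327.00 = $1,682.70
Total withheld: $4,579.54 + $443.15 + $1,682.70 = $6,705.39
Net pay: $21,327.00 − $6,705.39 = $14,621.61

$14,621.61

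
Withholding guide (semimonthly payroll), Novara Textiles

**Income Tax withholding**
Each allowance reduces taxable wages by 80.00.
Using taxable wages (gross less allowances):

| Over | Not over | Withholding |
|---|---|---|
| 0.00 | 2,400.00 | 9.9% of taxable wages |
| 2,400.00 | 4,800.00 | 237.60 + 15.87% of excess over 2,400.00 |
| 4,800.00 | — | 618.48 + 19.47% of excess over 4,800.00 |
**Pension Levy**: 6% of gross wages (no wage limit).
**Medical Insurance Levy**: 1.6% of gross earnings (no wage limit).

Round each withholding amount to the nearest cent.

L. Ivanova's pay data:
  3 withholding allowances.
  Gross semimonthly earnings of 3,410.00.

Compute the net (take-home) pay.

Income Tax: taxable = 3,410.00 − 3×80.00 = 3,170.00
  237.60 + 15.87% × (3,170.00 − 2,400.00) = 237.60 + 15.87% × 770.00 = 359.80
Pension Levy: 6% × 3,410.00 = 204.60
Medical Insurance Levy: 1.6% × 3,410.00 = 54.56
Total withheld: 359.80 + 204.60 + 54.56 = 618.96
Net pay: 3,410.00 − 618.96 = 2,791.04

2,791.04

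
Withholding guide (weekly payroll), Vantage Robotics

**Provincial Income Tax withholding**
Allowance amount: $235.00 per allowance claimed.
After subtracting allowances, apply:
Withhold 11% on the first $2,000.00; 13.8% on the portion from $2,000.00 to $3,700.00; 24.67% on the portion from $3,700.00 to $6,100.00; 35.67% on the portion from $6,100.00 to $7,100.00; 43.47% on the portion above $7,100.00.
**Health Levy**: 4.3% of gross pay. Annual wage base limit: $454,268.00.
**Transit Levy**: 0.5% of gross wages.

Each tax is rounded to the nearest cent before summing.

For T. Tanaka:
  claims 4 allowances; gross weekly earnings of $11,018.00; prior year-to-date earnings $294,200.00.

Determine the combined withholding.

$3,226.78

Provincial Income Tax: taxable = $11,018.00 − 4×$235.00 = $10,078.00
  $1,403.38 + 43.47% × ($10,078.00 − $7,100.00) = $1,403.38 + 43.47% × $2,978.00 = $2,697.92
Health Levy: 4.3% × $11,018.00 = $473.77
Transit Levy: 0.5% × $11,018.00 = $55.09
Total: $2,697.92 + $473.77 + $55.09 = $3,226.78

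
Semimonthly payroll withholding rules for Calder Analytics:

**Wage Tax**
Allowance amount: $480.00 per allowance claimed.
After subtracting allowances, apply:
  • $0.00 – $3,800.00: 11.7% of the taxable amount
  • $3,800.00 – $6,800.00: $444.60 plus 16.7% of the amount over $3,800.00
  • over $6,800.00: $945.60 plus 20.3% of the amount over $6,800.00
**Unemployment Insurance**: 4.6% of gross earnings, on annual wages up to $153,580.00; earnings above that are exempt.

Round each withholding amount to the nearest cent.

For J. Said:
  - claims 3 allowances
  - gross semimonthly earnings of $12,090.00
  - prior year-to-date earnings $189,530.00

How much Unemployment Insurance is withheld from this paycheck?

$0.00

Unemployment Insurance: YTD $189,530.00 ≥ cap $153,580.00 → $0.00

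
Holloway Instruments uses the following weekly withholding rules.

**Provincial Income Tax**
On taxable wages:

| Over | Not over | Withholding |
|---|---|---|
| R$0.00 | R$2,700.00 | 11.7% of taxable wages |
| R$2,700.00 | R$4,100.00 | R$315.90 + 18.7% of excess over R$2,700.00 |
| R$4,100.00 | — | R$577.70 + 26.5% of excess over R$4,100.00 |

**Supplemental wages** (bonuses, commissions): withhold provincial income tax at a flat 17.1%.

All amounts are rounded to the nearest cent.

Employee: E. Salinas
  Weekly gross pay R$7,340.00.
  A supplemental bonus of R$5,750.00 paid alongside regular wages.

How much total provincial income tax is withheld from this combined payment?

R$2,419.55

Provincial Income Tax: taxable = R$7,340.00
  R$577.70 + 26.5% × (R$7,340.00 − R$4,100.00) = R$577.70 + 26.5% × R$3,240.00 = R$1,436.30
Supplemental (17.1% flat on bonus): 17.1% × R$5,750.00 = R$983.25
Total provincial income tax: R$1,436.30 + R$983.25 = R$2,419.55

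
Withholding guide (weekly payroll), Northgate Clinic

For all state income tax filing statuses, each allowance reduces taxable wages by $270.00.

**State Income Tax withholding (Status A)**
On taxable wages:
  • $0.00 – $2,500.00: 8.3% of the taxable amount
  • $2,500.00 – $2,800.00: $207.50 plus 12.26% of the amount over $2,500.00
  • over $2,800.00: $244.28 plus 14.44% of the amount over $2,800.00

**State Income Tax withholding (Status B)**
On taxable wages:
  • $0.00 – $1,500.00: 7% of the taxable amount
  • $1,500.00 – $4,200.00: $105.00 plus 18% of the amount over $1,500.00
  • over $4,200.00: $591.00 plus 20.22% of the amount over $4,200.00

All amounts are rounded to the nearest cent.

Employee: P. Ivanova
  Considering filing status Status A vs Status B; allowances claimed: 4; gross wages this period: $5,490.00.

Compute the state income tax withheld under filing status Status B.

$633.46

State Income Tax (Status B): taxable = $5,490.00 − 4×$270.00 = $4,410.00
  $591.00 + 20.22% × ($4,410.00 − $4,200.00) = $591.00 + 20.22% × $210.00 = $633.46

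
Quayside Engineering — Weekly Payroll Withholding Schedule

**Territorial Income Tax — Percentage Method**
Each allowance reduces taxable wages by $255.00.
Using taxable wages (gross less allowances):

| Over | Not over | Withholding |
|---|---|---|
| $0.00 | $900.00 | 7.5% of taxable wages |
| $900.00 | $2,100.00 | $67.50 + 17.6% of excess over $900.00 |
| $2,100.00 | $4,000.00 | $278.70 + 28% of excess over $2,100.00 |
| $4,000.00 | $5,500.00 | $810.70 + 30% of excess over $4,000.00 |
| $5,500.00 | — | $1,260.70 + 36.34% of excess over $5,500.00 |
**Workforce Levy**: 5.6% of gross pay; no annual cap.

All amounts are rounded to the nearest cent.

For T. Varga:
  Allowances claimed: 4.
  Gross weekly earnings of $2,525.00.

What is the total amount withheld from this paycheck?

Territorial Income Tax: taxable = $2,525.00 − 4×$255.00 = $1,505.00
  $67.50 + 17.6% × ($1,505.00 − $900.00) = $67.50 + 17.6% × $605.00 = $173.98
Workforce Levy: 5.6% × $2,525.00 = $141.40
Total: $173.98 + $141.40 = $315.38

$315.38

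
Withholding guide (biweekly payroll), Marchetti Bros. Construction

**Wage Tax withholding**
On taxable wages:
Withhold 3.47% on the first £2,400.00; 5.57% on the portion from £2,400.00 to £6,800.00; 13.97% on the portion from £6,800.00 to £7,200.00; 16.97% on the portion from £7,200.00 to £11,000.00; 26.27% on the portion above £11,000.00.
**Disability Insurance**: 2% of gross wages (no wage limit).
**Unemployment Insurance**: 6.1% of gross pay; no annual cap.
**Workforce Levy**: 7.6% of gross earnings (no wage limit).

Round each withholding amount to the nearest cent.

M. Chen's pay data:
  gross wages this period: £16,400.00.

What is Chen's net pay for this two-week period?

£11,377.52

Wage Tax: taxable = £16,400.00
  £1,029.10 + 26.27% × (£16,400.00 − £11,000.00) = £1,029.10 + 26.27% × £5,400.00 = £2,447.68
Disability Insurance: 2% × £16,400.00 = £328.00
Unemployment Insurance: 6.1% × £16,400.00 = £1,000.40
Workforce Levy: 7.6% × £16,400.00 = £1,246.40
Total withheld: £2,447.68 + £328.00 + £1,000.40 + £1,246.40 = £5,022.48
Net pay: £16,400.00 − £5,022.48 = £11,377.52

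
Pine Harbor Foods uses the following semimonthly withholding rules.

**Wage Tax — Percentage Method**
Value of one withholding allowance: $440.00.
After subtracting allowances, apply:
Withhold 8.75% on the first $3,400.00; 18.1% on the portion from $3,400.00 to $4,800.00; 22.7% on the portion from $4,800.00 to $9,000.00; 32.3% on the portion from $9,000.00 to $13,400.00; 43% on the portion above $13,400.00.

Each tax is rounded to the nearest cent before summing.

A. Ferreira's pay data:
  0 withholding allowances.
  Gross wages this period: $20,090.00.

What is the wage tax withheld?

Wage Tax: taxable = $20,090.00
  $2,925.50 + 43% × ($20,090.00 − $13,400.00) = $2,925.50 + 43% × $6,690.00 = $5,802.20

$5,802.20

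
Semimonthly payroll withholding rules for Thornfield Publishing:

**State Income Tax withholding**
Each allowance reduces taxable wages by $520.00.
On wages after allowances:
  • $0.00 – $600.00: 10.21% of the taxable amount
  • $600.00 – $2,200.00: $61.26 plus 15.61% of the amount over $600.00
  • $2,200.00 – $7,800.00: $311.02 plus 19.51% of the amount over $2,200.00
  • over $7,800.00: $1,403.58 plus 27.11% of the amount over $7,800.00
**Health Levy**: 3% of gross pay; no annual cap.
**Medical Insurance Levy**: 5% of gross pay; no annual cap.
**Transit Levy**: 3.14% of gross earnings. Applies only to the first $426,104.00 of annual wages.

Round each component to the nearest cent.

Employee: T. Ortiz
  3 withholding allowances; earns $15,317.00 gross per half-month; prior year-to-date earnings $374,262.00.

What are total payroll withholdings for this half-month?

$4,724.83

State Income Tax: taxable = $15,317.00 − 3×$520.00 = $13,757.00
  $1,403.58 + 27.11% × ($13,757.00 − $7,800.00) = $1,403.58 + 27.11% × $5,957.00 = $3,018.52
Health Levy: 3% × $15,317.00 = $459.51
Medical Insurance Levy: 5% × $15,317.00 = $765.85
Transit Levy: 3.14% × $15,317.00 = $480.95
Total: $3,018.52 + $459.51 + $765.85 + $480.95 = $4,724.83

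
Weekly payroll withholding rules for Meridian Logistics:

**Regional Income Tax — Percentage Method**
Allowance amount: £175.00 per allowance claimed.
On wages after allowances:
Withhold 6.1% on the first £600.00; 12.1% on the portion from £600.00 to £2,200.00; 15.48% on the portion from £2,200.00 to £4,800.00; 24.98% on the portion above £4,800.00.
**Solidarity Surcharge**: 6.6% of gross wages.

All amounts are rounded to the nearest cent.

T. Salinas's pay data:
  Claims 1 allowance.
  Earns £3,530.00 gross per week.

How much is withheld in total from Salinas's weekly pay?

£641.97

Regional Income Tax: taxable = £3,530.00 − 1×£175.00 = £3,355.00
  £230.20 + 15.48% × (£3,355.00 − £2,200.00) = £230.20 + 15.48% × £1,155.00 = £408.99
Solidarity Surcharge: 6.6% × £3,530.00 = £232.98
Total: £408.99 + £232.98 = £641.97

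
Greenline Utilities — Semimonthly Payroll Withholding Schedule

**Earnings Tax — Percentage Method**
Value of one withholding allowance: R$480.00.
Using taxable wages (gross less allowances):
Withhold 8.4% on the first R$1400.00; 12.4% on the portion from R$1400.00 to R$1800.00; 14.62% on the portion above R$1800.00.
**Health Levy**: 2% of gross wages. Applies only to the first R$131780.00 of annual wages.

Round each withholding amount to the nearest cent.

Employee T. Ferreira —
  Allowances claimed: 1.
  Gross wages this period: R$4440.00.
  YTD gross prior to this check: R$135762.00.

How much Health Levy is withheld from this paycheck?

R$0.00

Health Levy: YTD R$135762.00 ≥ cap R$131780.00 → R$0.00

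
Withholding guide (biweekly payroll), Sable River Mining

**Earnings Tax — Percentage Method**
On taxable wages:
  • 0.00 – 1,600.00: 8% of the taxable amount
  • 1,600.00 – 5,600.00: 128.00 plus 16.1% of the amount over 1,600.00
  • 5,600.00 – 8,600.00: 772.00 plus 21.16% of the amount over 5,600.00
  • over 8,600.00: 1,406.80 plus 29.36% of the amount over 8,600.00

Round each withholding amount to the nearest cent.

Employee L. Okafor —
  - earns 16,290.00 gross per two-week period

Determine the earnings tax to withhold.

3,664.58

Earnings Tax: taxable = 16,290.00
  1,406.80 + 29.36% × (16,290.00 − 8,600.00) = 1,406.80 + 29.36% × 7,690.00 = 3,664.58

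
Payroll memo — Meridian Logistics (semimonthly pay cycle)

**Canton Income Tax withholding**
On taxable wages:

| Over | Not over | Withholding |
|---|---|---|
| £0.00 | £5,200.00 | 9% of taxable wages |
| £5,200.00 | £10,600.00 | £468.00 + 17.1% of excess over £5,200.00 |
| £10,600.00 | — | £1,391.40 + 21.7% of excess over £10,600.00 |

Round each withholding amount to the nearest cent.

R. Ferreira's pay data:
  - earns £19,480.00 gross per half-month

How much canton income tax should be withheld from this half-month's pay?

£3,318.36

Canton Income Tax: taxable = £19,480.00
  £1,391.40 + 21.7% × (£19,480.00 − £10,600.00) = £1,391.40 + 21.7% × £8,880.00 = £3,318.36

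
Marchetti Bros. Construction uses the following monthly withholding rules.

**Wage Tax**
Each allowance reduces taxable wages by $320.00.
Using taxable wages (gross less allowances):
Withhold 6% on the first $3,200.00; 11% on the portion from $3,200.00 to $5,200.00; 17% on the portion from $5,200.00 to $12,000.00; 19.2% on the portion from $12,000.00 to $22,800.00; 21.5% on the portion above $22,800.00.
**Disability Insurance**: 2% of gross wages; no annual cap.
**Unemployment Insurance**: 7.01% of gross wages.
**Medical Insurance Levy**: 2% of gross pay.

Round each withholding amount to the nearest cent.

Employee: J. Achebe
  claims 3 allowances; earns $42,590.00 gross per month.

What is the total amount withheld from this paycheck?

Wage Tax: taxable = $42,590.00 − 3×$320.00 = $41,630.00
  $3,641.60 + 21.5% × ($41,630.00 − $22,800.00) = $3,641.60 + 21.5% × $18,830.00 = $7,690.05
Disability Insurance: 2% × $42,590.00 = $851.80
Unemployment Insurance: 7.01% × $42,590.00 = $2,985.56
Medical Insurance Levy: 2% × $42,590.00 = $851.80
Total: $7,690.05 + $851.80 + $2,985.56 + $851.80 = $12,379.21

$12,379.21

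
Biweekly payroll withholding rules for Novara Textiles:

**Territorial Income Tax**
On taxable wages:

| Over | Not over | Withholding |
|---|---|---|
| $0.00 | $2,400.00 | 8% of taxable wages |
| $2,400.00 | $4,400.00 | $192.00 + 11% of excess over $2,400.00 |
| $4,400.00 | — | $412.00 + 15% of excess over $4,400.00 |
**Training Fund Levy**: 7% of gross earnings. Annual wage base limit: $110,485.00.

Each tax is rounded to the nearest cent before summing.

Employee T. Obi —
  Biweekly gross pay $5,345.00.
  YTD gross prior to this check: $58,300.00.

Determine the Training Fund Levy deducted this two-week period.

$374.15

Training Fund Levy: 7% × $5,345.00 = $374.15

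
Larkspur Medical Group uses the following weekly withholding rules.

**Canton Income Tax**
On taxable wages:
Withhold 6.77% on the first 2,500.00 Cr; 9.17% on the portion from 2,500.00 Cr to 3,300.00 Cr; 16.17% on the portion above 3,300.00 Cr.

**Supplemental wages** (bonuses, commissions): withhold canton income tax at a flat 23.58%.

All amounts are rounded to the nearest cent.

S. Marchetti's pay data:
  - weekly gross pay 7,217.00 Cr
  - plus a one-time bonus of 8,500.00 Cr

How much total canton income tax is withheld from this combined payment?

Canton Income Tax: taxable = 7,217.00 Cr
  242.61 Cr + 16.17% × (7,217.00 Cr − 3,300.00 Cr) = 242.61 Cr + 16.17% × 3,917.00 Cr = 875.99 Cr
Supplemental (23.58% flat on bonus): 23.58% × 8,500.00 Cr = 2,004.30 Cr
Total canton income tax: 875.99 Cr + 2,004.30 Cr = 2,880.29 Cr

2,880.29 Cr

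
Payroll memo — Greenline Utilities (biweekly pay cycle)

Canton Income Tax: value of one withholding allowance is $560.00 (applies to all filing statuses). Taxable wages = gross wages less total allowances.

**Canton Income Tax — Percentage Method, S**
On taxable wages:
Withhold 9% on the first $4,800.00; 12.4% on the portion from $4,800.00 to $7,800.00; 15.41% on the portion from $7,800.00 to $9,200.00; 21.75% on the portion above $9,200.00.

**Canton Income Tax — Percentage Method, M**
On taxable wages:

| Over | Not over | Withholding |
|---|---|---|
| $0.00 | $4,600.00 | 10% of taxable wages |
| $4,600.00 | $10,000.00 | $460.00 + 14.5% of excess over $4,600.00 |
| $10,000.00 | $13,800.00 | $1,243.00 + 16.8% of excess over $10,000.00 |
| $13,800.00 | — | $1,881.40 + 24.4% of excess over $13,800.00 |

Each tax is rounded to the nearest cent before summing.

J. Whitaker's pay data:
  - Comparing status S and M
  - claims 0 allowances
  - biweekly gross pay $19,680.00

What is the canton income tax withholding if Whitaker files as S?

$3,299.14

Canton Income Tax (S): taxable = $19,680.00
  $1,019.74 + 21.75% × ($19,680.00 − $9,200.00) = $1,019.74 + 21.75% × $10,480.00 = $3,299.14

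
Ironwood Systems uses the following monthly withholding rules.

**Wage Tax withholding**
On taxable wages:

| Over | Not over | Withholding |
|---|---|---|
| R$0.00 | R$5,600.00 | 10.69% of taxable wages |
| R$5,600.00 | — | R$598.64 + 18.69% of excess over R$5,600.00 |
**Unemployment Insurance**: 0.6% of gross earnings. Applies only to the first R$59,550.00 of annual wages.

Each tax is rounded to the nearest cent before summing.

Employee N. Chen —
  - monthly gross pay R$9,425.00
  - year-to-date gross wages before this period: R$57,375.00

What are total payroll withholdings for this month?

R$1,326.58

Wage Tax: taxable = R$9,425.00
  R$598.64 + 18.69% × (R$9,425.00 − R$5,600.00) = R$598.64 + 18.69% × R$3,825.00 = R$1,313.53
Unemployment Insurance: cap R$59,550.00 − YTD R$57,375.00 = R$2,175.00 subject; 0.6% × R$2,175.00 = R$13.05
Total: R$1,313.53 + R$13.05 = R$1,326.58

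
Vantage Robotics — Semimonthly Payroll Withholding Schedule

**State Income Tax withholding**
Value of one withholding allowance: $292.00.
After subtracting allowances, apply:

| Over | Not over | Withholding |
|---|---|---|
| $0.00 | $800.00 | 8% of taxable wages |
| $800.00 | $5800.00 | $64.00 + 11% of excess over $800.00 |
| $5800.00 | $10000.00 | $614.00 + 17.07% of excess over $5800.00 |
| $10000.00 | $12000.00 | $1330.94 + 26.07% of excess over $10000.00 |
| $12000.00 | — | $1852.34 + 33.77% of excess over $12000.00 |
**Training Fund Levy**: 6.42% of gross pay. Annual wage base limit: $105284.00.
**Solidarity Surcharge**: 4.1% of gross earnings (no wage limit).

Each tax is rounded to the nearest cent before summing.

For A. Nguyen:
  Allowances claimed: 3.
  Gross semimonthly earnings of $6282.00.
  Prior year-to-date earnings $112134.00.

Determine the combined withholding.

$828.22

State Income Tax: taxable = $6282.00 − 3×$292.00 = $5406.00
  $64.00 + 11% × ($5406.00 − $800.00) = $64.00 + 11% × $4606.00 = $570.66
Training Fund Levy: YTD $112134.00 ≥ cap $105284.00 → $0.00
Solidarity Surcharge: 4.1% × $6282.00 = $257.56
Total: $570.66 + $0.00 + $257.56 = $828.22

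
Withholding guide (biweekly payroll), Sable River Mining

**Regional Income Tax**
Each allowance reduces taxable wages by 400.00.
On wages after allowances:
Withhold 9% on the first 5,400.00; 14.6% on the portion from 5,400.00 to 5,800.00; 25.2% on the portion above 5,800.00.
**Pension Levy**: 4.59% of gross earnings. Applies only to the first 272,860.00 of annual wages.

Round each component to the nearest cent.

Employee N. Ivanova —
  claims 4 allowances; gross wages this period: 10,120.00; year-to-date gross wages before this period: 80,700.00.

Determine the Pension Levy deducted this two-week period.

464.51

Pension Levy: 4.59% × 10,120.00 = 464.51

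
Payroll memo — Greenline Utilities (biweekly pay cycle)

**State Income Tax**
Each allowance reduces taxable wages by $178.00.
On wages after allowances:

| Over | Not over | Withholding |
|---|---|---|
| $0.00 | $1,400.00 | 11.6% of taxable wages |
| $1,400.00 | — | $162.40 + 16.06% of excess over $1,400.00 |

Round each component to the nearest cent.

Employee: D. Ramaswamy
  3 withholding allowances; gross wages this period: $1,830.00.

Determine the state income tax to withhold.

$150.34

State Income Tax: taxable = $1,830.00 − 3×$178.00 = $1,296.00
  11.6% × $1,296.00 = $150.34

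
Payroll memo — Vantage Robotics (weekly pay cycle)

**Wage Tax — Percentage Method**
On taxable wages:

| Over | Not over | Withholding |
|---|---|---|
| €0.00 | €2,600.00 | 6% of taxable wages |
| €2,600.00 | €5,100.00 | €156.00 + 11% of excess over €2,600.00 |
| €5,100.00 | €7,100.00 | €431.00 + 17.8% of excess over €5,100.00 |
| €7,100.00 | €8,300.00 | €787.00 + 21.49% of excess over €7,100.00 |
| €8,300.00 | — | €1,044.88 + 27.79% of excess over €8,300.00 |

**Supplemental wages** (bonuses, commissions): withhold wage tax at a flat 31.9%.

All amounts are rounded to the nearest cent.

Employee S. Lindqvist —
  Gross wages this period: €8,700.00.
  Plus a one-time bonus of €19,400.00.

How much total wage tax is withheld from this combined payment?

€7,344.64

Wage Tax: taxable = €8,700.00
  €1,044.88 + 27.79% × (€8,700.00 − €8,300.00) = €1,044.88 + 27.79% × €400.00 = €1,156.04
Supplemental (31.9% flat on bonus): 31.9% × €19,400.00 = €6,188.60
Total wage tax: €1,156.04 + €6,188.60 = €7,344.64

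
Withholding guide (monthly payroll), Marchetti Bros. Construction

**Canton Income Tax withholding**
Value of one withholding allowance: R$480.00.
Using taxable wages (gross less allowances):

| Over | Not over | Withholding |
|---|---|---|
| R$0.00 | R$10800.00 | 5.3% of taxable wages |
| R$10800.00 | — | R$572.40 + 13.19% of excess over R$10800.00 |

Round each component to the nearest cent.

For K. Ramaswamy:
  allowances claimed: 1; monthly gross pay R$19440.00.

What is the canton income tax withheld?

Canton Income Tax: taxable = R$19440.00 − 1×R$480.00 = R$18960.00
  R$572.40 + 13.19% × (R$18960.00 − R$10800.00) = R$572.40 + 13.19% × R$8160.00 = R$1648.70

R$1648.70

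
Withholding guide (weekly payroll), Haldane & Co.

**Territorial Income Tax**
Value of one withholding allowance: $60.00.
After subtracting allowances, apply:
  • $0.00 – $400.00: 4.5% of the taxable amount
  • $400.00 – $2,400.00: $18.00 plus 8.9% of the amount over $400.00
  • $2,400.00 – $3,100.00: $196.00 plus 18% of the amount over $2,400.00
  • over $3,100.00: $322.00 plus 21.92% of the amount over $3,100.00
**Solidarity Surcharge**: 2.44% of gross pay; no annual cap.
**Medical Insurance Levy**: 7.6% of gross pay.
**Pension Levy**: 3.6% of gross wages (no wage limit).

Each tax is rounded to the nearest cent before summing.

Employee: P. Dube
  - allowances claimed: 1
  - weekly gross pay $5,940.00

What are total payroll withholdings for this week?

Territorial Income Tax: taxable = $5,940.00 − 1×$60.00 = $5,880.00
  $322.00 + 21.92% × ($5,880.00 − $3,100.00) = $322.00 + 21.92% × $2,780.00 = $931.38
Solidarity Surcharge: 2.44% × $5,940.00 = $144.94
Medical Insurance Levy: 7.6% × $5,940.00 = $451.44
Pension Levy: 3.6% × $5,940.00 = $213.84
Total: $931.38 + $144.94 + $451.44 + $213.84 = $1,741.60

$1,741.60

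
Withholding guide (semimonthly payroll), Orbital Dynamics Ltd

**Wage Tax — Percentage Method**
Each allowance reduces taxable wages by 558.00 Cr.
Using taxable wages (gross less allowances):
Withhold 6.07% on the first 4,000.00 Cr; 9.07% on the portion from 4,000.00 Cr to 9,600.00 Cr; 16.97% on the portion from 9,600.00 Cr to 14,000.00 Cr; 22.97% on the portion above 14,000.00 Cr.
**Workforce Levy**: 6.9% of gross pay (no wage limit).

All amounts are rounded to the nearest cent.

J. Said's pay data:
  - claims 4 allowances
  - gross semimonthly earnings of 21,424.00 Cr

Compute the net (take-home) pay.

Wage Tax: taxable = 21,424.00 Cr − 4×558.00 Cr = 19,192.00 Cr
  1,497.40 Cr + 22.97% × (19,192.00 Cr − 14,000.00 Cr) = 1,497.40 Cr + 22.97% × 5,192.00 Cr = 2,690.00 Cr
Workforce Levy: 6.9% × 21,424.00 Cr = 1,478.26 Cr
Total withheld: 2,690.00 Cr + 1,478.26 Cr = 4,168.26 Cr
Net pay: 21,424.00 Cr − 4,168.26 Cr = 17,255.74 Cr

17,255.74 Cr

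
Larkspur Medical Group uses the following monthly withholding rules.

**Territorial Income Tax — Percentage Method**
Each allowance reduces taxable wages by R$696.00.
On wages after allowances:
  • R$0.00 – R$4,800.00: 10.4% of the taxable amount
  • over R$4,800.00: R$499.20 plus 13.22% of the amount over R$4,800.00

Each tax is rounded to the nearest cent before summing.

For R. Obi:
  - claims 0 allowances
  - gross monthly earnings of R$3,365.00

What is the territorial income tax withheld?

Territorial Income Tax: taxable = R$3,365.00
  10.4% × R$3,365.00 = R$349.96

R$349.96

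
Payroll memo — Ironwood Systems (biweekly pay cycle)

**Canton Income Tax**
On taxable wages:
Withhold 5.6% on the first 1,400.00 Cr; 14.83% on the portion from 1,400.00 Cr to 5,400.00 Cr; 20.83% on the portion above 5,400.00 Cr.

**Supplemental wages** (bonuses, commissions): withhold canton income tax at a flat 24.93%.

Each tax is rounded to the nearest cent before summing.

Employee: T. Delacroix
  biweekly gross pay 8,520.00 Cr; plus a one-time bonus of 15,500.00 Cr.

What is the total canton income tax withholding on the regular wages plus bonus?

Canton Income Tax: taxable = 8,520.00 Cr
  671.60 Cr + 20.83% × (8,520.00 Cr − 5,400.00 Cr) = 671.60 Cr + 20.83% × 3,120.00 Cr = 1,321.50 Cr
Supplemental (24.93% flat on bonus): 24.93% × 15,500.00 Cr = 3,864.15 Cr
Total canton income tax: 1,321.50 Cr + 3,864.15 Cr = 5,185.65 Cr

5,185.65 Cr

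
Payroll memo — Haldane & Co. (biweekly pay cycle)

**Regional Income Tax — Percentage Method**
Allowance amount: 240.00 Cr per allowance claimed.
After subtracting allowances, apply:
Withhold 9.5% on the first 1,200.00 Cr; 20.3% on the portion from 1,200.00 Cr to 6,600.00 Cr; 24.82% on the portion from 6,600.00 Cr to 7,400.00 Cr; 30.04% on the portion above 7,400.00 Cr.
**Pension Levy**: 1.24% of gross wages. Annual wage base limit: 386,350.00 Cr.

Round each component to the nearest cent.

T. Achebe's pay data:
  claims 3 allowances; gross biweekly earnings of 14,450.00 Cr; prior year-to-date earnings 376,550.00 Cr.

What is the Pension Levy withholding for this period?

Pension Levy: cap 386,350.00 Cr − YTD 376,550.00 Cr = 9,800.00 Cr subject; 1.24% × 9,800.00 Cr = 121.52 Cr

121.52 Cr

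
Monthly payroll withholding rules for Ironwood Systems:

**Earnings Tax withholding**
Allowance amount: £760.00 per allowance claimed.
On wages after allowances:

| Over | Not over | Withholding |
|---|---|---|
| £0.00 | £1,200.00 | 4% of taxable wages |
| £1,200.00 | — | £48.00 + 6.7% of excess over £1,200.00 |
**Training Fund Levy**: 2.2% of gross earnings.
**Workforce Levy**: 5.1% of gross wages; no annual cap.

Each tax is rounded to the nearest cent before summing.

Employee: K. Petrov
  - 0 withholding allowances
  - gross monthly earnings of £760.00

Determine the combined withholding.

Earnings Tax: taxable = £760.00
  4% × £760.00 = £30.40
Training Fund Levy: 2.2% × £760.00 = £16.72
Workforce Levy: 5.1% × £760.00 = £38.76
Total: £30.40 + £16.72 + £38.76 = £85.88

£85.88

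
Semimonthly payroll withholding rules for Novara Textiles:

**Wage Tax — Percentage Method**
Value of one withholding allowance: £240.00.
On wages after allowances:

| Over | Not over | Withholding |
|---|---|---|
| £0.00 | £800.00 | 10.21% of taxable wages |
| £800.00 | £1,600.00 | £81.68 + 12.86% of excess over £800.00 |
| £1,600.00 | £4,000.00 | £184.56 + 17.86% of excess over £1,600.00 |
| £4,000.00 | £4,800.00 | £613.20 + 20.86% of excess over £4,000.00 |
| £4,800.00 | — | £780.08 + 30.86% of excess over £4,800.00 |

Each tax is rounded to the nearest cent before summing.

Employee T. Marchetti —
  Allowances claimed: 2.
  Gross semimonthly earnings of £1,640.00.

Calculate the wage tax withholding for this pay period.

Wage Tax: taxable = £1,640.00 − 2×£240.00 = £1,160.00
  £81.68 + 12.86% × (£1,160.00 − £800.00) = £81.68 + 12.86% × £360.00 = £127.98

£127.98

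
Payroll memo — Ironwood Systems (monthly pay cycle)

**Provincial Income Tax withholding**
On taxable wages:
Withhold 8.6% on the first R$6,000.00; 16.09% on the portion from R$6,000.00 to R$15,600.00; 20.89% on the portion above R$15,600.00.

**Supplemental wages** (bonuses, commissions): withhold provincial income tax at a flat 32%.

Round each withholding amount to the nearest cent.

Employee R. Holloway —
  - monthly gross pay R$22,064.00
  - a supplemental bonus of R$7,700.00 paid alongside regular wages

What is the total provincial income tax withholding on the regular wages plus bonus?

R$5,874.97

Provincial Income Tax: taxable = R$22,064.00
  R$2,060.64 + 20.89% × (R$22,064.00 − R$15,600.00) = R$2,060.64 + 20.89% × R$6,464.00 = R$3,410.97
Supplemental (32% flat on bonus): 32% × R$7,700.00 = R$2,464.00
Total provincial income tax: R$3,410.97 + R$2,464.00 = R$5,874.97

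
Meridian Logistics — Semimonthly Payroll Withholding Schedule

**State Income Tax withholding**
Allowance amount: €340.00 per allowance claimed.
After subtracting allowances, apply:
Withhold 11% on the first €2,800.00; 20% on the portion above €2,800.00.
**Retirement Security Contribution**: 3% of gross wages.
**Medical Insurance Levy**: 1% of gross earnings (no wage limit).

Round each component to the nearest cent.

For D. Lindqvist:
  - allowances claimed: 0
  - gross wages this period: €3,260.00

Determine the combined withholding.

State Income Tax: taxable = €3,260.00
  €308.00 + 20% × (€3,260.00 − €2,800.00) = €308.00 + 20% × €460.00 = €400.00
Retirement Security Contribution: 3% × €3,260.00 = €97.80
Medical Insurance Levy: 1% × €3,260.00 = €32.60
Total: €400.00 + €97.80 + €32.60 = €530.40

€530.40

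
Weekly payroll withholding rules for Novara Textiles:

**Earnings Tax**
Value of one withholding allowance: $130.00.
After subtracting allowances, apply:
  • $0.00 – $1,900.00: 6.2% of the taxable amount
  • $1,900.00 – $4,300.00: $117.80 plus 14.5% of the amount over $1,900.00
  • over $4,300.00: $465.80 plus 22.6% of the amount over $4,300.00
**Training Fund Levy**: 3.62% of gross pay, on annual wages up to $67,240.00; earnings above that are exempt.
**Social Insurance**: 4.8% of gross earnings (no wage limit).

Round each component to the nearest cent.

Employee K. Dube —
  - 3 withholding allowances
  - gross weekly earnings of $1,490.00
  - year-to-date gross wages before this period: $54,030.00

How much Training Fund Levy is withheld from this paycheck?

$53.94

Training Fund Levy: 3.62% × $1,490.00 = $53.94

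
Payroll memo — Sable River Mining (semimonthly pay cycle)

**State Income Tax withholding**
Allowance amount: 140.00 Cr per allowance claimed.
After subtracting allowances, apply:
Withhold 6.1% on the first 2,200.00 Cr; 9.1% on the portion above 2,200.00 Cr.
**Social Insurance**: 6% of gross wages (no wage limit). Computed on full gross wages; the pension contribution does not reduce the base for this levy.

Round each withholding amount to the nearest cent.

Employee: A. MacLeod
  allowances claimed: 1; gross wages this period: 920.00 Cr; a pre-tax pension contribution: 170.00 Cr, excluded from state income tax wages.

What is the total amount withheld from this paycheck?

State Income Tax: taxable = 920.00 Cr − 170.00 Cr − 1×140.00 Cr = 610.00 Cr
  6.1% × 610.00 Cr = 37.21 Cr
Social Insurance: 6% × 920.00 Cr = 55.20 Cr
Total: 37.21 Cr + 55.20 Cr = 92.41 Cr

92.41 Cr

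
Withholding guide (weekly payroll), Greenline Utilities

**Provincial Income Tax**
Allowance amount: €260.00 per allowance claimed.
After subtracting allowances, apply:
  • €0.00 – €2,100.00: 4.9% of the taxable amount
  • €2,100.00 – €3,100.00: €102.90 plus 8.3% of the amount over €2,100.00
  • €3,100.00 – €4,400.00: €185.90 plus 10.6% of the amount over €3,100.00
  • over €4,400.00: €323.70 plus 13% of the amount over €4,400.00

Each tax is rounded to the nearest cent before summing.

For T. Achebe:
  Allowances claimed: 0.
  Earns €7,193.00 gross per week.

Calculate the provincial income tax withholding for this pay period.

€686.79

Provincial Income Tax: taxable = €7,193.00
  €323.70 + 13% × (€7,193.00 − €4,400.00) = €323.70 + 13% × €2,793.00 = €686.79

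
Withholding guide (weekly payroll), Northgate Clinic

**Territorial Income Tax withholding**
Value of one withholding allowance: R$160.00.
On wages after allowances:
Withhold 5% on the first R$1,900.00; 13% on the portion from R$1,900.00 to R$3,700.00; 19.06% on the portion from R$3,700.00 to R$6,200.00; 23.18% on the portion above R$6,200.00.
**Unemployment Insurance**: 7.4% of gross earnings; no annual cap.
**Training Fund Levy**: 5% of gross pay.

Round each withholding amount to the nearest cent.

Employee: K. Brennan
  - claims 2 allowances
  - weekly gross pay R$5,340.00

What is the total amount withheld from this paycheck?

Territorial Income Tax: taxable = R$5,340.00 − 2×R$160.00 = R$5,020.00
  R$329.00 + 19.06% × (R$5,020.00 − R$3,700.00) = R$329.00 + 19.06% × R$1,320.00 = R$580.59
Unemployment Insurance: 7.4% × R$5,340.00 = R$395.16
Training Fund Levy: 5% × R$5,340.00 = R$267.00
Total: R$580.59 + R$395.16 + R$267.00 = R$1,242.75

R$1,242.75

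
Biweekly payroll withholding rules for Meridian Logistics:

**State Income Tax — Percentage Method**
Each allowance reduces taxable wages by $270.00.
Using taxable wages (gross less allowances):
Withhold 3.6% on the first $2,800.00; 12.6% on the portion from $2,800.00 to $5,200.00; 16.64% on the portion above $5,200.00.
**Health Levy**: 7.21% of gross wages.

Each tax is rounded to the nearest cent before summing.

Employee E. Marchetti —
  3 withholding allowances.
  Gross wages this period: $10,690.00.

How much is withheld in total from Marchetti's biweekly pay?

$1,952.70

State Income Tax: taxable = $10,690.00 − 3×$270.00 = $9,880.00
  $403.20 + 16.64% × ($9,880.00 − $5,200.00) = $403.20 + 16.64% × $4,680.00 = $1,181.95
Health Levy: 7.21% × $10,690.00 = $770.75
Total: $1,181.95 + $770.75 = $1,952.70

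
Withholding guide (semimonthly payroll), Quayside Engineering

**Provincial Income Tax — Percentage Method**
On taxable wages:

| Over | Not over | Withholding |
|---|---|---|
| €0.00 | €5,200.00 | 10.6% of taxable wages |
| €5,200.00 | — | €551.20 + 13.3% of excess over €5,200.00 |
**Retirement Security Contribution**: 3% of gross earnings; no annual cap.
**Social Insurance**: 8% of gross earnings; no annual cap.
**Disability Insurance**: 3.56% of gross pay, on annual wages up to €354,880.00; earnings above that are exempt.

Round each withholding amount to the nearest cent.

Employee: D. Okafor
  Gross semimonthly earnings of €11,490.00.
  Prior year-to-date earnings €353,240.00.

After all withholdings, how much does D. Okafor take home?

Provincial Income Tax: taxable = €11,490.00
  €551.20 + 13.3% × (€11,490.00 − €5,200.00) = €551.20 + 13.3% × €6,290.00 = €1,387.77
Retirement Security Contribution: 3% × €11,490.00 = €344.70
Social Insurance: 8% × €11,490.00 = €919.20
Disability Insurance: cap €354,880.00 − YTD €353,240.00 = €1,640.00 subject; 3.56% × €1,640.00 = €58.38
Total withheld: €1,387.77 + €344.70 + €919.20 + €58.38 = €2,710.05
Net pay: €11,490.00 − €2,710.05 = €8,779.95

€8,779.95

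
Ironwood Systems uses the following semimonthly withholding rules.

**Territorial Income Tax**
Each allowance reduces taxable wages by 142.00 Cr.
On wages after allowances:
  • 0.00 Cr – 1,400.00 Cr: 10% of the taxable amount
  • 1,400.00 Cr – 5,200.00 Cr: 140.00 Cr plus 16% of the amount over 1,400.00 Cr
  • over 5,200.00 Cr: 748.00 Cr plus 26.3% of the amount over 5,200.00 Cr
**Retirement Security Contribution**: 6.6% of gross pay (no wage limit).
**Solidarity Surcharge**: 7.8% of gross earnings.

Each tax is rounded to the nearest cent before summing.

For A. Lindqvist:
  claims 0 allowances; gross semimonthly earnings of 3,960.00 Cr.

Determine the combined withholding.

1,119.84 Cr

Territorial Income Tax: taxable = 3,960.00 Cr
  140.00 Cr + 16% × (3,960.00 Cr − 1,400.00 Cr) = 140.00 Cr + 16% × 2,560.00 Cr = 549.60 Cr
Retirement Security Contribution: 6.6% × 3,960.00 Cr = 261.36 Cr
Solidarity Surcharge: 7.8% × 3,960.00 Cr = 308.88 Cr
Total: 549.60 Cr + 261.36 Cr + 308.88 Cr = 1,119.84 Cr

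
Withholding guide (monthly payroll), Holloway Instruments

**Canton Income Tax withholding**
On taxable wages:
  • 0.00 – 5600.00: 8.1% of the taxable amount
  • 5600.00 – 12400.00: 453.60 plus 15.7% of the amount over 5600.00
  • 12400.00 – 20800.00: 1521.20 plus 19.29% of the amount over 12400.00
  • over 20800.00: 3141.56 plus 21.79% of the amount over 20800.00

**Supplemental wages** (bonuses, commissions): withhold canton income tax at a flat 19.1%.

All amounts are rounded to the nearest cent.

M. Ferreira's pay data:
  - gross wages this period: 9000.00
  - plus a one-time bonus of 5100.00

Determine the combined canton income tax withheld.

Canton Income Tax: taxable = 9000.00
  453.60 + 15.7% × (9000.00 − 5600.00) = 453.60 + 15.7% × 3400.00 = 987.40
Supplemental (19.1% flat on bonus): 19.1% × 5100.00 = 974.10
Total canton income tax: 987.40 + 974.10 = 1961.50

1961.50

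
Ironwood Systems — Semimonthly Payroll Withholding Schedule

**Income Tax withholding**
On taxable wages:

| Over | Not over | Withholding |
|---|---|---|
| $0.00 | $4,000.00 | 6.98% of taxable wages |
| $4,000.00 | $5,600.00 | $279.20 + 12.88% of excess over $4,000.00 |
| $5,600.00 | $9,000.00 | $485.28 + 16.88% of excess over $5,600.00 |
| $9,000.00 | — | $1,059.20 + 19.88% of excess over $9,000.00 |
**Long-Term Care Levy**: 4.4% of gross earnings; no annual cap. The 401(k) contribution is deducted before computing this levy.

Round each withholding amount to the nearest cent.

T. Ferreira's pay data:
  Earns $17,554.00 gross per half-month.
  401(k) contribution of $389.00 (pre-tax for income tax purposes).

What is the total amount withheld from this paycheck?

$3,437.66

Income Tax: taxable = $17,554.00 − $389.00 = $17,165.00
  $1,059.20 + 19.88% × ($17,165.00 − $9,000.00) = $1,059.20 + 19.88% × $8,165.00 = $2,682.40
Long-Term Care Levy: 4.4% × $17,165.00 = $755.26
Total: $2,682.40 + $755.26 = $3,437.66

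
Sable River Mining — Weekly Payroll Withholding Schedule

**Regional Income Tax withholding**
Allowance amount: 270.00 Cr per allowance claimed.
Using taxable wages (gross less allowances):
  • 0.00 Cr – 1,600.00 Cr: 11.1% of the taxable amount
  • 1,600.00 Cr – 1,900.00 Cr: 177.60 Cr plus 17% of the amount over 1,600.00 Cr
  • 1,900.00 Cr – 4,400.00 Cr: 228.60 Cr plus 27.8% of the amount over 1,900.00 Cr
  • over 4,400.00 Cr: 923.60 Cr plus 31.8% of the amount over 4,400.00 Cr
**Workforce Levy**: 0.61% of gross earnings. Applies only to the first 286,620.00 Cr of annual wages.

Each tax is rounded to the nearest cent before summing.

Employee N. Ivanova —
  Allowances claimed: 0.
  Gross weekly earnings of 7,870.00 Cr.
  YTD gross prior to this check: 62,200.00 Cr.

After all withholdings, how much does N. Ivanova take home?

5,794.93 Cr

Regional Income Tax: taxable = 7,870.00 Cr
  923.60 Cr + 31.8% × (7,870.00 Cr − 4,400.00 Cr) = 923.60 Cr + 31.8% × 3,470.00 Cr = 2,027.06 Cr
Workforce Levy: 0.61% × 7,870.00 Cr = 48.01 Cr
Total withheld: 2,027.06 Cr + 48.01 Cr = 2,075.07 Cr
Net pay: 7,870.00 Cr − 2,075.07 Cr = 5,794.93 Cr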